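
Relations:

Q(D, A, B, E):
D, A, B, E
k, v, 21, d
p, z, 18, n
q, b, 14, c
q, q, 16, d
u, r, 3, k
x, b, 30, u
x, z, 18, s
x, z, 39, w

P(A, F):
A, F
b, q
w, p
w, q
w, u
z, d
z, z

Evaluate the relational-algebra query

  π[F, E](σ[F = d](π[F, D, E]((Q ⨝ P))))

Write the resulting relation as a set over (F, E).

{(d, n), (d, s), (d, w)}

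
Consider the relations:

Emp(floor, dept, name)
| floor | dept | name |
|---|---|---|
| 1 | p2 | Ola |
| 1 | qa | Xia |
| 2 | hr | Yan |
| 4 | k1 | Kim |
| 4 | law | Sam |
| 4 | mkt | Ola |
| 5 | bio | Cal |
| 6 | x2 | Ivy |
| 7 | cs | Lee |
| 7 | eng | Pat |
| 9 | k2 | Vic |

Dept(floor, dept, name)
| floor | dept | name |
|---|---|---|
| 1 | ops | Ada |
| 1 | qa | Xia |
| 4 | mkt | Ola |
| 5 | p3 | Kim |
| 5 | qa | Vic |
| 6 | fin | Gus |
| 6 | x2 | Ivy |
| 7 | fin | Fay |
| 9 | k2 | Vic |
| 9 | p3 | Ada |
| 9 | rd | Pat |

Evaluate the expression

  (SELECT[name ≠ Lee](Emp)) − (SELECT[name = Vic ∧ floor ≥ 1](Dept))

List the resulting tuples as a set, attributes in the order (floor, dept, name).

σ[name ≠ Lee]: keep tuples satisfying name ≠ Lee → {(1, p2, Ola), (1, qa, Xia), (2, hr, Yan), (4, k1, Kim), (4, law, Sam), (4, mkt, Ola), (5, bio, Cal), (6, x2, Ivy), (7, eng, Pat), (9, k2, Vic)}
σ[name = Vic ∧ floor ≥ 1]: keep tuples satisfying name = Vic ∧ floor ≥ 1 → {(5, qa, Vic), (9, k2, Vic)}
Difference: {(1, p2, Ola), (1, qa, Xia), (2, hr, Yan), (4, k1, Kim), (4, law, Sam), (4, mkt, Ola), (5, bio, Cal), (6, x2, Ivy), (7, eng, Pat), (9, k2, Vic)} with {(5, qa, Vic), (9, k2, Vic)} → {(1, p2, Ola), (1, qa, Xia), (2, hr, Yan), (4, k1, Kim), (4, law, Sam), (4, mkt, Ola), (5, bio, Cal), (6, x2, Ivy), (7, eng, Pat)}

{(1, p2, Ola), (1, qa, Xia), (2, hr, Yan), (4, k1, Kim), (4, law, Sam), (4, mkt, Ola), (5, bio, Cal), (6, x2, Ivy), (7, eng, Pat)}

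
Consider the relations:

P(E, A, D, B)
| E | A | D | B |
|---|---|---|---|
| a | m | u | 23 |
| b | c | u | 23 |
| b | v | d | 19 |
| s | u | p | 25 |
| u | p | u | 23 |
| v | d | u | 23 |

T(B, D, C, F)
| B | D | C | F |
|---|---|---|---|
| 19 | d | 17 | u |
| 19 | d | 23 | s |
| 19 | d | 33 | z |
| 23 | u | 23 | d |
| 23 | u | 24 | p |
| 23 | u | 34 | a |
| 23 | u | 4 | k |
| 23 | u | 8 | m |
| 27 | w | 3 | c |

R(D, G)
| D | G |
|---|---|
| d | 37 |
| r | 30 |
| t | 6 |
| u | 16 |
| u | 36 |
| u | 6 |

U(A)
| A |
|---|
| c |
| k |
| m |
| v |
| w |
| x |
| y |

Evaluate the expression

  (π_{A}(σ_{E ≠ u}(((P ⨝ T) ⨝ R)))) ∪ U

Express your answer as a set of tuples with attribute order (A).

{c, d, k, m, v, w, x, y}

P ⋈ T (natural join on D, B): {(a, m, u, 23, 23, d), (a, m, u, 23, 24, p), (a, m, u, 23, 34, a), (a, m, u, 23, 4, k), (a, m, u, 23, 8, m), (b, c, u, 23, 23, d), (b, c, u, 23, 24, p), (b, c, u, 23, 34, a), (b, c, u, 23, 4, k), (b, c, u, 23, 8, m), (b, v, d, 19, 17, u), (b, v, d, 19, 23, s), (b, v, d, 19, 33, z), (u, p, u, 23, 23, d), (u, p, u, 23, 24, p), (u, p, u, 23, 34, a), (u, p, u, 23, 4, k), (u, p, u, 23, 8, m), (v, d, u, 23, 23, d), (v, d, u, 23, 24, p), (v, d, u, 23, 34, a), (v, d, u, 23, 4, k), (v, d, u, 23, 8, m)}
(P ⨝ T) ⋈ R (natural join on D): {(a, m, u, 23, 23, d, 16), (a, m, u, 23, 23, d, 36), (a, m, u, 23, 23, d, 6), (a, m, u, 23, 24, p, 16), (a, m, u, 23, 24, p, 36), (a, m, u, 23, 24, p, 6), (a, m, u, 23, 34, a, 16), (a, m, u, 23, 34, a, 36), (a, m, u, 23, 34, a, 6), (a, m, u, 23, 4, k, 16), (a, m, u, 23, 4, k, 36), (a, m, u, 23, 4, k, 6), (a, m, u, 23, 8, m, 16), (a, m, u, 23, 8, m, 36), (a, m, u, 23, 8, m, 6), (b, c, u, 23, 23, d, 16), (b, c, u, 23, 23, d, 36), (b, c, u, 23, 23, d, 6), (b, c, u, 23, 24, p, 16), (b, c, u, 23, 24, p, 36), (b, c, u, 23, 24, p, 6), (b, c, u, 23, 34, a, 16), (b, c, u, 23, 34, a, 36), (b, c, u, 23, 34, a, 6), (b, c, u, 23, 4, k, 16), (b, c, u, 23, 4, k, 36), (b, c, u, 23, 4, k, 6), (b, c, u, 23, 8, m, 16), (b, c, u, 23, 8, m, 36), (b, c, u, 23, 8, m, 6), (b, v, d, 19, 17, u, 37), (b, v, d, 19, 23, s, 37), (b, v, d, 19, 33, z, 37), (u, p, u, 23, 23, d, 16), (u, p, u, 23, 23, d, 36), (u, p, u, 23, 23, d, 6), (u, p, u, 23, 24, p, 16), (u, p, u, 23, 24, p, 36), (u, p, u, 23, 24, p, 6), (u, p, u, 23, 34, a, 16), (u, p, u, 23, 34, a, 36), (u, p, u, 23, 34, a, 6), (u, p, u, 23, 4, k, 16), (u, p, u, 23, 4, k, 36), (u, p, u, 23, 4, k, 6), (u, p, u, 23, 8, m, 16), (u, p, u, 23, 8, m, 36), (u, p, u, 23, 8, m, 6), (v, d, u, 23, 23, d, 16), (v, d, u, 23, 23, d, 36), (v, d, u, 23, 23, d, 6), (v, d, u, 23, 24, p, 16), (v, d, u, 23, 24, p, 36), (v, d, u, 23, 24, p, 6), (v, d, u, 23, 34, a, 16), (v, d, u, 23, 34, a, 36), (v, d, u, 23, 34, a, 6), (v, d, u, 23, 4, k, 16), (v, d, u, 23, 4, k, 36), (v, d, u, 23, 4, k, 6), (v, d, u, 23, 8, m, 16), (v, d, u, 23, 8, m, 36), (v, d, u, 23, 8, m, 6)}
Selection E ≠ u: {(a, m, u, 23, 23, d, 16), (a, m, u, 23, 23, d, 36), (a, m, u, 23, 23, d, 6), (a, m, u, 23, 24, p, 16), (a, m, u, 23, 24, p, 36), (a, m, u, 23, 24, p, 6), (a, m, u, 23, 34, a, 16), (a, m, u, 23, 34, a, 36), (a, m, u, 23, 34, a, 6), (a, m, u, 23, 4, k, 16), (a, m, u, 23, 4, k, 36), (a, m, u, 23, 4, k, 6), (a, m, u, 23, 8, m, 16), (a, m, u, 23, 8, m, 36), (a, m, u, 23, 8, m, 6), (b, c, u, 23, 23, d, 16), (b, c, u, 23, 23, d, 36), (b, c, u, 23, 23, d, 6), (b, c, u, 23, 24, p, 16), (b, c, u, 23, 24, p, 36), (b, c, u, 23, 24, p, 6), (b, c, u, 23, 34, a, 16), (b, c, u, 23, 34, a, 36), (b, c, u, 23, 34, a, 6), (b, c, u, 23, 4, k, 16), (b, c, u, 23, 4, k, 36), (b, c, u, 23, 4, k, 6), (b, c, u, 23, 8, m, 16), (b, c, u, 23, 8, m, 36), (b, c, u, 23, 8, m, 6), (b, v, d, 19, 17, u, 37), (b, v, d, 19, 23, s, 37), (b, v, d, 19, 33, z, 37), (v, d, u, 23, 23, d, 16), (v, d, u, 23, 23, d, 36), (v, d, u, 23, 23, d, 6), (v, d, u, 23, 24, p, 16), (v, d, u, 23, 24, p, 36), (v, d, u, 23, 24, p, 6), (v, d, u, 23, 34, a, 16), (v, d, u, 23, 34, a, 36), (v, d, u, 23, 34, a, 6), (v, d, u, 23, 4, k, 16), (v, d, u, 23, 4, k, 36), (v, d, u, 23, 4, k, 6), (v, d, u, 23, 8, m, 16), (v, d, u, 23, 8, m, 36), (v, d, u, 23, 8, m, 6)}
π_{A} gives {c, d, m, v} (44 duplicate(s) eliminated).
Set union of the two operands is {c, d, k, m, v, w, x, y}.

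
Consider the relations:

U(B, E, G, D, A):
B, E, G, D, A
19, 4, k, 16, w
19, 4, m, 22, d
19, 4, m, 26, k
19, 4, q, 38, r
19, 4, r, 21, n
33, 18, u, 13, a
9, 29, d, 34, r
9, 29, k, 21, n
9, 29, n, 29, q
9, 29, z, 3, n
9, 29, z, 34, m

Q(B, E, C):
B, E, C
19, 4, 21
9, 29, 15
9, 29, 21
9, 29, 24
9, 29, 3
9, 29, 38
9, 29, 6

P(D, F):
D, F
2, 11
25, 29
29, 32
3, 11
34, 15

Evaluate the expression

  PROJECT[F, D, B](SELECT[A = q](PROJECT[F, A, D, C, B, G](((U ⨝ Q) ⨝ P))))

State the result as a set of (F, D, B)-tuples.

{(32, 29, 9)}

U ⋈ Q (natural join on B, E): {(19, 4, k, 16, w, 21), (19, 4, m, 22, d, 21), (19, 4, m, 26, k, 21), (19, 4, q, 38, r, 21), (19, 4, r, 21, n, 21), (9, 29, d, 34, r, 15), (9, 29, d, 34, r, 21), (9, 29, d, 34, r, 24), (9, 29, d, 34, r, 3), (9, 29, d, 34, r, 38), (9, 29, d, 34, r, 6), (9, 29, k, 21, n, 15), (9, 29, k, 21, n, 21), (9, 29, k, 21, n, 24), (9, 29, k, 21, n, 3), (9, 29, k, 21, n, 38), (9, 29, k, 21, n, 6), (9, 29, n, 29, q, 15), (9, 29, n, 29, q, 21), (9, 29, n, 29, q, 24), (9, 29, n, 29, q, 3), (9, 29, n, 29, q, 38), (9, 29, n, 29, q, 6), (9, 29, z, 3, n, 15), (9, 29, z, 3, n, 21), (9, 29, z, 3, n, 24), (9, 29, z, 3, n, 3), (9, 29, z, 3, n, 38), (9, 29, z, 3, n, 6), (9, 29, z, 34, m, 15), (9, 29, z, 34, m, 21), (9, 29, z, 34, m, 24), (9, 29, z, 34, m, 3), (9, 29, z, 34, m, 38), (9, 29, z, 34, m, 6)}
(U ⨝ Q) ⋈ P (natural join on D): {(9, 29, d, 34, r, 15, 15), (9, 29, d, 34, r, 21, 15), (9, 29, d, 34, r, 24, 15), (9, 29, d, 34, r, 3, 15), (9, 29, d, 34, r, 38, 15), (9, 29, d, 34, r, 6, 15), (9, 29, n, 29, q, 15, 32), (9, 29, n, 29, q, 21, 32), (9, 29, n, 29, q, 24, 32), (9, 29, n, 29, q, 3, 32), (9, 29, n, 29, q, 38, 32), (9, 29, n, 29, q, 6, 32), (9, 29, z, 3, n, 15, 11), (9, 29, z, 3, n, 21, 11), (9, 29, z, 3, n, 24, 11), (9, 29, z, 3, n, 3, 11), (9, 29, z, 3, n, 38, 11), (9, 29, z, 3, n, 6, 11), (9, 29, z, 34, m, 15, 15), (9, 29, z, 34, m, 21, 15), (9, 29, z, 34, m, 24, 15), (9, 29, z, 34, m, 3, 15), (9, 29, z, 34, m, 38, 15), (9, 29, z, 34, m, 6, 15)}
Keep only column(s) F, A, D, C, B, G: {(11, n, 3, 15, 9, z), (11, n, 3, 21, 9, z), (11, n, 3, 24, 9, z), (11, n, 3, 3, 9, z), (11, n, 3, 38, 9, z), (11, n, 3, 6, 9, z), (15, m, 34, 15, 9, z), (15, m, 34, 21, 9, z), (15, m, 34, 24, 9, z), (15, m, 34, 3, 9, z), (15, m, 34, 38, 9, z), (15, m, 34, 6, 9, z), (15, r, 34, 15, 9, d), (15, r, 34, 21, 9, d), (15, r, 34, 24, 9, d), (15, r, 34, 3, 9, d), (15, r, 34, 38, 9, d), (15, r, 34, 6, 9, d), (32, q, 29, 15, 9, n), (32, q, 29, 21, 9, n), (32, q, 29, 24, 9, n), (32, q, 29, 3, 9, n), (32, q, 29, 38, 9, n), (32, q, 29, 6, 9, n)}
Filtering on A = q leaves {(32, q, 29, 15, 9, n), (32, q, 29, 21, 9, n), (32, q, 29, 24, 9, n), (32, q, 29, 3, 9, n), (32, q, 29, 38, 9, n), (32, q, 29, 6, 9, n)}.
Keep only column(s) F, D, B (5 duplicate(s) eliminated): {(32, 29, 9)}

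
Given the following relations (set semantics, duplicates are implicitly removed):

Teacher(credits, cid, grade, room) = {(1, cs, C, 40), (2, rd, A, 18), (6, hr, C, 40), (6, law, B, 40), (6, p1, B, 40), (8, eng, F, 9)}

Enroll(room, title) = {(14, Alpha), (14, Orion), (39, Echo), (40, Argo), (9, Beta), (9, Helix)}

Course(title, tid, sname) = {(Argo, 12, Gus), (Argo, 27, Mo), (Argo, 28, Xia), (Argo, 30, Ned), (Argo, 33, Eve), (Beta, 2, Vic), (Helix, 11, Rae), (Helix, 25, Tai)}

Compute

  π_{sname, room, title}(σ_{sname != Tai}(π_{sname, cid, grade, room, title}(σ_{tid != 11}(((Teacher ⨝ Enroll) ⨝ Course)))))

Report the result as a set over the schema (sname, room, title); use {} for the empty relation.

{(Eve, 40, Argo), (Gus, 40, Argo), (Mo, 40, Argo), (Ned, 40, Argo), (Vic, 9, Beta), (Xia, 40, Argo)}

Natural join on room: {(1, cs, C, 40, Argo), (6, hr, C, 40, Argo), (6, law, B, 40, Argo), (6, p1, B, 40, Argo), (8, eng, F, 9, Beta), (8, eng, F, 9, Helix)}
Natural join on title: {(1, cs, C, 40, Argo, 12, Gus), (1, cs, C, 40, Argo, 27, Mo), (1, cs, C, 40, Argo, 28, Xia), (1, cs, C, 40, Argo, 30, Ned), (1, cs, C, 40, Argo, 33, Eve), (6, hr, C, 40, Argo, 12, Gus), (6, hr, C, 40, Argo, 27, Mo), (6, hr, C, 40, Argo, 28, Xia), (6, hr, C, 40, Argo, 30, Ned), (6, hr, C, 40, Argo, 33, Eve), (6, law, B, 40, Argo, 12, Gus), (6, law, B, 40, Argo, 27, Mo), (6, law, B, 40, Argo, 28, Xia), (6, law, B, 40, Argo, 30, Ned), (6, law, B, 40, Argo, 33, Eve), (6, p1, B, 40, Argo, 12, Gus), (6, p1, B, 40, Argo, 27, Mo), (6, p1, B, 40, Argo, 28, Xia), (6, p1, B, 40, Argo, 30, Ned), (6, p1, B, 40, Argo, 33, Eve), (8, eng, F, 9, Beta, 2, Vic), (8, eng, F, 9, Helix, 11, Rae), (8, eng, F, 9, Helix, 25, Tai)}
Apply σ_{tid != 11}; surviving tuples: {(1, cs, C, 40, Argo, 12, Gus), (1, cs, C, 40, Argo, 27, Mo), (1, cs, C, 40, Argo, 28, Xia), (1, cs, C, 40, Argo, 30, Ned), (1, cs, C, 40, Argo, 33, Eve), (6, hr, C, 40, Argo, 12, Gus), (6, hr, C, 40, Argo, 27, Mo), (6, hr, C, 40, Argo, 28, Xia), (6, hr, C, 40, Argo, 30, Ned), (6, hr, C, 40, Argo, 33, Eve), (6, law, B, 40, Argo, 12, Gus), (6, law, B, 40, Argo, 27, Mo), (6, law, B, 40, Argo, 28, Xia), (6, law, B, 40, Argo, 30, Ned), (6, law, B, 40, Argo, 33, Eve), (6, p1, B, 40, Argo, 12, Gus), (6, p1, B, 40, Argo, 27, Mo), (6, p1, B, 40, Argo, 28, Xia), (6, p1, B, 40, Argo, 30, Ned), (6, p1, B, 40, Argo, 33, Eve), (8, eng, F, 9, Beta, 2, Vic), (8, eng, F, 9, Helix, 25, Tai)}
Keep only column(s) sname, cid, grade, room, title: {(Eve, cs, C, 40, Argo), (Eve, hr, C, 40, Argo), (Eve, law, B, 40, Argo), (Eve, p1, B, 40, Argo), (Gus, cs, C, 40, Argo), (Gus, hr, C, 40, Argo), (Gus, law, B, 40, Argo), (Gus, p1, B, 40, Argo), (Mo, cs, C, 40, Argo), (Mo, hr, C, 40, Argo), (Mo, law, B, 40, Argo), (Mo, p1, B, 40, Argo), (Ned, cs, C, 40, Argo), (Ned, hr, C, 40, Argo), (Ned, law, B, 40, Argo), (Ned, p1, B, 40, Argo), (Tai, eng, F, 9, Helix), (Vic, eng, F, 9, Beta), (Xia, cs, C, 40, Argo), (Xia, hr, C, 40, Argo), (Xia, law, B, 40, Argo), (Xia, p1, B, 40, Argo)}
Apply σ_{sname != Tai}; surviving tuples: {(Eve, cs, C, 40, Argo), (Eve, hr, C, 40, Argo), (Eve, law, B, 40, Argo), (Eve, p1, B, 40, Argo), (Gus, cs, C, 40, Argo), (Gus, hr, C, 40, Argo), (Gus, law, B, 40, Argo), (Gus, p1, B, 40, Argo), (Mo, cs, C, 40, Argo), (Mo, hr, C, 40, Argo), (Mo, law, B, 40, Argo), (Mo, p1, B, 40, Argo), (Ned, cs, C, 40, Argo), (Ned, hr, C, 40, Argo), (Ned, law, B, 40, Argo), (Ned, p1, B, 40, Argo), (Vic, eng, F, 9, Beta), (Xia, cs, C, 40, Argo), (Xia, hr, C, 40, Argo), (Xia, law, B, 40, Argo), (Xia, p1, B, 40, Argo)}
Keep only column(s) sname, room, title (15 duplicate(s) eliminated): {(Eve, 40, Argo), (Gus, 40, Argo), (Mo, 40, Argo), (Ned, 40, Argo), (Vic, 9, Beta), (Xia, 40, Argo)}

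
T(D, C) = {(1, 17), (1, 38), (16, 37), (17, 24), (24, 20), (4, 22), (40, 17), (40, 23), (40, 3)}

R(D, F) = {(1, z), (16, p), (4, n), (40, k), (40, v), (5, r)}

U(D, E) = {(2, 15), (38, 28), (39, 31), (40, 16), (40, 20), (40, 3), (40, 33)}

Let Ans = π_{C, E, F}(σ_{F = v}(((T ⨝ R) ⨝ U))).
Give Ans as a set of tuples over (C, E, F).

{(17, 16, v), (17, 20, v), (17, 3, v), (17, 33, v), (23, 16, v), (23, 20, v), (23, 3, v), (23, 33, v), (3, 16, v), (3, 20, v), (3, 3, v), (3, 33, v)}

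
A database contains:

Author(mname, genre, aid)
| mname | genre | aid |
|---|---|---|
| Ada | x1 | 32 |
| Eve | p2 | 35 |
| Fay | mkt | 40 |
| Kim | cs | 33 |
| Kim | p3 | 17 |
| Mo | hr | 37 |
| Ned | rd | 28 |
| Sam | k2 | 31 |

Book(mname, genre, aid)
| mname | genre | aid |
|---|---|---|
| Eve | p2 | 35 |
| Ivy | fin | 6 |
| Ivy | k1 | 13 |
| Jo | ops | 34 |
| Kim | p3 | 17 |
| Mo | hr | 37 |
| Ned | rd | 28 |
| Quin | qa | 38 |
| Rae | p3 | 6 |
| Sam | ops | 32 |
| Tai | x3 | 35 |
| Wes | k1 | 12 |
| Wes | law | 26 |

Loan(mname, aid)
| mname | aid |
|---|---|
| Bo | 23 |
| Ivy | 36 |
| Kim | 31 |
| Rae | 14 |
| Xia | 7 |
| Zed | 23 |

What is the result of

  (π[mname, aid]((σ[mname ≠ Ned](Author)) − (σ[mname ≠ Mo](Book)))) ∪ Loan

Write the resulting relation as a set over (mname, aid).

Filtering on mname ≠ Ned leaves {(Ada, x1, 32), (Eve, p2, 35), (Fay, mkt, 40), (Kim, cs, 33), (Kim, p3, 17), (Mo, hr, 37), (Sam, k2, 31)}.
Filtering on mname ≠ Mo leaves {(Eve, p2, 35), (Ivy, fin, 6), (Ivy, k1, 13), (Jo, ops, 34), (Kim, p3, 17), (Ned, rd, 28), (Quin, qa, 38), (Rae, p3, 6), (Sam, ops, 32), (Tai, x3, 35), (Wes, k1, 12), (Wes, law, 26)}.
Set difference of the two operands is {(Ada, x1, 32), (Fay, mkt, 40), (Kim, cs, 33), (Mo, hr, 37), (Sam, k2, 31)}.
π_{mname, aid} gives {(Ada, 32), (Fay, 40), (Kim, 33), (Mo, 37), (Sam, 31)}.
Set union of the two operands is {(Ada, 32), (Bo, 23), (Fay, 40), (Ivy, 36), (Kim, 31), (Kim, 33), (Mo, 37), (Rae, 14), (Sam, 31), (Xia, 7), (Zed, 23)}.

{(Ada, 32), (Bo, 23), (Fay, 40), (Ivy, 36), (Kim, 31), (Kim, 33), (Mo, 37), (Rae, 14), (Sam, 31), (Xia, 7), (Zed, 23)}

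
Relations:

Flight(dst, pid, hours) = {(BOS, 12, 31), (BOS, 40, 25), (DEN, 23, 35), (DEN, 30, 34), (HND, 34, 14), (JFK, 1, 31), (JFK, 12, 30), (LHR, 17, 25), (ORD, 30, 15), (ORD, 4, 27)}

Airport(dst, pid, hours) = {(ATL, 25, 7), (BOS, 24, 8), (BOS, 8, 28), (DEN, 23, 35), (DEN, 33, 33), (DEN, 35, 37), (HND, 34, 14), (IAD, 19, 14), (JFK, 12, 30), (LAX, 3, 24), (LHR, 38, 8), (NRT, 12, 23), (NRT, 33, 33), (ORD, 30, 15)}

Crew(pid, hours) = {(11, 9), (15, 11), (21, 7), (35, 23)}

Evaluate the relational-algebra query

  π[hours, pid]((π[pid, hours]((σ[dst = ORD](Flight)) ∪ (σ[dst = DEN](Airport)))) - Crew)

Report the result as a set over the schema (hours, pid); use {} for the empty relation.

{(15, 30), (27, 4), (33, 33), (35, 23), (37, 35)}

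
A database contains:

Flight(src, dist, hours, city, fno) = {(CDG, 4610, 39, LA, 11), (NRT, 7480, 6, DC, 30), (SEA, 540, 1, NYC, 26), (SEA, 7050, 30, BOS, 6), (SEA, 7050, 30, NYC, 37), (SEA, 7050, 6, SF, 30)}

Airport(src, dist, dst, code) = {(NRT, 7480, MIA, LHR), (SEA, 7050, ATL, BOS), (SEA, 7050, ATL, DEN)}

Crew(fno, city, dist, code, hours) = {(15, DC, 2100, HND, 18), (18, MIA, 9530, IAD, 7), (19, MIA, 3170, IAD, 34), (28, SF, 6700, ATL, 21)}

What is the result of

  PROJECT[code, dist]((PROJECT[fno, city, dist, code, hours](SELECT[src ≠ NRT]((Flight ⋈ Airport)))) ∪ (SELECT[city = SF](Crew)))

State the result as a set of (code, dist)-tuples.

Flight ⋈ Airport (natural join on src, dist): {(NRT, 7480, 6, DC, 30, MIA, LHR), (SEA, 7050, 30, BOS, 6, ATL, BOS), (SEA, 7050, 30, BOS, 6, ATL, DEN), (SEA, 7050, 30, NYC, 37, ATL, BOS), (SEA, 7050, 30, NYC, 37, ATL, DEN), (SEA, 7050, 6, SF, 30, ATL, BOS), (SEA, 7050, 6, SF, 30, ATL, DEN)}
σ[src ≠ NRT]: keep tuples satisfying src ≠ NRT → {(SEA, 7050, 30, BOS, 6, ATL, BOS), (SEA, 7050, 30, BOS, 6, ATL, DEN), (SEA, 7050, 30, NYC, 37, ATL, BOS), (SEA, 7050, 30, NYC, 37, ATL, DEN), (SEA, 7050, 6, SF, 30, ATL, BOS), (SEA, 7050, 6, SF, 30, ATL, DEN)}
π[fno, city, dist, code, hours]: project onto (fno, city, dist, code, hours) → {(30, SF, 7050, BOS, 6), (30, SF, 7050, DEN, 6), (37, NYC, 7050, BOS, 30), (37, NYC, 7050, DEN, 30), (6, BOS, 7050, BOS, 30), (6, BOS, 7050, DEN, 30)}
σ[city = SF]: keep tuples satisfying city = SF → {(28, SF, 6700, ATL, 21)}
Union: {(30, SF, 7050, BOS, 6), (30, SF, 7050, DEN, 6), (37, NYC, 7050, BOS, 30), (37, NYC, 7050, DEN, 30), (6, BOS, 7050, BOS, 30), (6, BOS, 7050, DEN, 30)} with {(28, SF, 6700, ATL, 21)} → {(28, SF, 6700, ATL, 21), (30, SF, 7050, BOS, 6), (30, SF, 7050, DEN, 6), (37, NYC, 7050, BOS, 30), (37, NYC, 7050, DEN, 30), (6, BOS, 7050, BOS, 30), (6, BOS, 7050, DEN, 30)}
π[code, dist]: project onto (code, dist) (4 duplicate(s) eliminated) → {(ATL, 6700), (BOS, 7050), (DEN, 7050)}

{(ATL, 6700), (BOS, 7050), (DEN, 7050)}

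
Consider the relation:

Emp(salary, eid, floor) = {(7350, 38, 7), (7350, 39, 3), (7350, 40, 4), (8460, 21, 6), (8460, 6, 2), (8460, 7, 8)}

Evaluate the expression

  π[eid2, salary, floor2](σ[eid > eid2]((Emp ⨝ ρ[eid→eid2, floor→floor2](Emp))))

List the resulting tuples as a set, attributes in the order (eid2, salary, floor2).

{(38, 7350, 7), (39, 7350, 3), (6, 8460, 2), (7, 8460, 8)}

ρ[eid→eid2, floor→floor2]: schema becomes (salary, eid2, floor2); tuples unchanged.
Joining Emp and ρ[eid→eid2, floor→floor2](Emp) on salary yields {(7350, 38, 7, 38, 7), (7350, 38, 7, 39, 3), (7350, 38, 7, 40, 4), (7350, 39, 3, 38, 7), (7350, 39, 3, 39, 3), (7350, 39, 3, 40, 4), (7350, 40, 4, 38, 7), (7350, 40, 4, 39, 3), (7350, 40, 4, 40, 4), (8460, 21, 6, 21, 6), (8460, 21, 6, 6, 2), (8460, 21, 6, 7, 8), (8460, 6, 2, 21, 6), (8460, 6, 2, 6, 2), (8460, 6, 2, 7, 8), (8460, 7, 8, 21, 6), (8460, 7, 8, 6, 2), (8460, 7, 8, 7, 8)}.
Apply σ_{eid > eid2}; surviving tuples: {(7350, 39, 3, 38, 7), (7350, 40, 4, 38, 7), (7350, 40, 4, 39, 3), (8460, 21, 6, 6, 2), (8460, 21, 6, 7, 8), (8460, 7, 8, 6, 2)}
Projecting to eid2, salary, floor2 (2 duplicate(s) eliminated): {(38, 7350, 7), (39, 7350, 3), (6, 8460, 2), (7, 8460, 8)}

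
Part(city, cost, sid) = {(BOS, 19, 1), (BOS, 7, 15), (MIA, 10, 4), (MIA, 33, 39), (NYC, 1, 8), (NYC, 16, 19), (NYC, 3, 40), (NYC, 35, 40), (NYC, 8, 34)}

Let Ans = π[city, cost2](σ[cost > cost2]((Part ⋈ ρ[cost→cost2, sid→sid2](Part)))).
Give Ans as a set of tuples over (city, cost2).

{(BOS, 7), (MIA, 10), (NYC, 1), (NYC, 16), (NYC, 3), (NYC, 8)}

ρ[cost→cost2, sid→sid2]: schema becomes (city, cost2, sid2); tuples unchanged.
Joining Part and ρ[cost→cost2, sid→sid2](Part) on city yields {(BOS, 19, 1, 19, 1), (BOS, 19, 1, 7, 15), (BOS, 7, 15, 19, 1), (BOS, 7, 15, 7, 15), (MIA, 10, 4, 10, 4), (MIA, 10, 4, 33, 39), (MIA, 33, 39, 10, 4), (MIA, 33, 39, 33, 39), (NYC, 1, 8, 1, 8), (NYC, 1, 8, 16, 19), (NYC, 1, 8, 3, 40), (NYC, 1, 8, 35, 40), (NYC, 1, 8, 8, 34), (NYC, 16, 19, 1, 8), (NYC, 16, 19, 16, 19), (NYC, 16, 19, 3, 40), (NYC, 16, 19, 35, 40), (NYC, 16, 19, 8, 34), (NYC, 3, 40, 1, 8), (NYC, 3, 40, 16, 19), (NYC, 3, 40, 3, 40), (NYC, 3, 40, 35, 40), (NYC, 3, 40, 8, 34), (NYC, 35, 40, 1, 8), (NYC, 35, 40, 16, 19), (NYC, 35, 40, 3, 40), (NYC, 35, 40, 35, 40), (NYC, 35, 40, 8, 34), (NYC, 8, 34, 1, 8), (NYC, 8, 34, 16, 19), (NYC, 8, 34, 3, 40), (NYC, 8, 34, 35, 40), (NYC, 8, 34, 8, 34)}.
Selection cost > cost2: {(BOS, 19, 1, 7, 15), (MIA, 33, 39, 10, 4), (NYC, 16, 19, 1, 8), (NYC, 16, 19, 3, 40), (NYC, 16, 19, 8, 34), (NYC, 3, 40, 1, 8), (NYC, 35, 40, 1, 8), (NYC, 35, 40, 16, 19), (NYC, 35, 40, 3, 40), (NYC, 35, 40, 8, 34), (NYC, 8, 34, 1, 8), (NYC, 8, 34, 3, 40)}
π[city, cost2]: project onto (city, cost2) (6 duplicate(s) eliminated) → {(BOS, 7), (MIA, 10), (NYC, 1), (NYC, 16), (NYC, 3), (NYC, 8)}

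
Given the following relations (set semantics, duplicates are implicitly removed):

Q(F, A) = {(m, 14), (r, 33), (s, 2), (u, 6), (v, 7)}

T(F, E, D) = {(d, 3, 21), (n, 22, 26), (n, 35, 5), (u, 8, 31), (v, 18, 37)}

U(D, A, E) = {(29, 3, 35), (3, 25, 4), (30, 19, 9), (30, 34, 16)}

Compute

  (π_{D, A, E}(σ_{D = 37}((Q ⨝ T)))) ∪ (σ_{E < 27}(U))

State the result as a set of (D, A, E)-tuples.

Q ⋈ T (natural join on F): {(u, 6, 8, 31), (v, 7, 18, 37)}
Filtering on D = 37 leaves {(v, 7, 18, 37)}.
π_{D, A, E} gives {(37, 7, 18)}.
Filtering on E < 27 leaves {(3, 25, 4), (30, 19, 9), (30, 34, 16)}.
Union: {(37, 7, 18)} with {(3, 25, 4), (30, 19, 9), (30, 34, 16)} → {(3, 25, 4), (30, 19, 9), (30, 34, 16), (37, 7, 18)}

{(3, 25, 4), (30, 19, 9), (30, 34, 16), (37, 7, 18)}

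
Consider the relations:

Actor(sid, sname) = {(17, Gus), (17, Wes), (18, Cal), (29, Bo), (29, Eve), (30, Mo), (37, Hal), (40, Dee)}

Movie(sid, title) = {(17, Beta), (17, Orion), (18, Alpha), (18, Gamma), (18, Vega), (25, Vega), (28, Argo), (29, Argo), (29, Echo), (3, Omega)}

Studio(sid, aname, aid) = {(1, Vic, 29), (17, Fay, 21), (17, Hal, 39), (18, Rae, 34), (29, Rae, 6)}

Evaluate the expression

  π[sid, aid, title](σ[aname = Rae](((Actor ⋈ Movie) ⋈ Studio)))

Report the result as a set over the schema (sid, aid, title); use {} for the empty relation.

Joining Actor and Movie on sid yields {(17, Gus, Beta), (17, Gus, Orion), (17, Wes, Beta), (17, Wes, Orion), (18, Cal, Alpha), (18, Cal, Gamma), (18, Cal, Vega), (29, Bo, Argo), (29, Bo, Echo), (29, Eve, Argo), (29, Eve, Echo)}.
Joining (Actor ⋈ Movie) and Studio on sid yields {(17, Gus, Beta, Fay, 21), (17, Gus, Beta, Hal, 39), (17, Gus, Orion, Fay, 21), (17, Gus, Orion, Hal, 39), (17, Wes, Beta, Fay, 21), (17, Wes, Beta, Hal, 39), (17, Wes, Orion, Fay, 21), (17, Wes, Orion, Hal, 39), (18, Cal, Alpha, Rae, 34), (18, Cal, Gamma, Rae, 34), (18, Cal, Vega, Rae, 34), (29, Bo, Argo, Rae, 6), (29, Bo, Echo, Rae, 6), (29, Eve, Argo, Rae, 6), (29, Eve, Echo, Rae, 6)}.
Selection aname = Rae: {(18, Cal, Alpha, Rae, 34), (18, Cal, Gamma, Rae, 34), (18, Cal, Vega, Rae, 34), (29, Bo, Argo, Rae, 6), (29, Bo, Echo, Rae, 6), (29, Eve, Argo, Rae, 6), (29, Eve, Echo, Rae, 6)}
π_{sid, aid, title} gives {(18, 34, Alpha), (18, 34, Gamma), (18, 34, Vega), (29, 6, Argo), (29, 6, Echo)} (2 duplicate(s) eliminated).

{(18, 34, Alpha), (18, 34, Gamma), (18, 34, Vega), (29, 6, Argo), (29, 6, Echo)}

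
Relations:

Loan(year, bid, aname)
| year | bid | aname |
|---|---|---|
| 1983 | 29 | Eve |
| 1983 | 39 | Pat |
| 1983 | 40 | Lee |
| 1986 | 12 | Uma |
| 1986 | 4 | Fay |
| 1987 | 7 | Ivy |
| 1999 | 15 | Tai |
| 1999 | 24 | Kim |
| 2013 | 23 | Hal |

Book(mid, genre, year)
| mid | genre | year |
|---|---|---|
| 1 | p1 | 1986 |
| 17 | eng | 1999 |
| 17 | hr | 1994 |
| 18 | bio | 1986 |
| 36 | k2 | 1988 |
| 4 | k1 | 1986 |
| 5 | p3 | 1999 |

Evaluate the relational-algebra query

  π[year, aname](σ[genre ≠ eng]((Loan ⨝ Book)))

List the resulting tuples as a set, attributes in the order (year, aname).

Joining Loan and Book on year yields {(1986, 12, Uma, 1, p1), (1986, 12, Uma, 18, bio), (1986, 12, Uma, 4, k1), (1986, 4, Fay, 1, p1), (1986, 4, Fay, 18, bio), (1986, 4, Fay, 4, k1), (1999, 15, Tai, 17, eng), (1999, 15, Tai, 5, p3), (1999, 24, Kim, 17, eng), (1999, 24, Kim, 5, p3)}.
Apply σ_{genre ≠ eng}; surviving tuples: {(1986, 12, Uma, 1, p1), (1986, 12, Uma, 18, bio), (1986, 12, Uma, 4, k1), (1986, 4, Fay, 1, p1), (1986, 4, Fay, 18, bio), (1986, 4, Fay, 4, k1), (1999, 15, Tai, 5, p3), (1999, 24, Kim, 5, p3)}
π_{year, aname} gives {(1986, Fay), (1986, Uma), (1999, Kim), (1999, Tai)} (4 duplicate(s) eliminated).

{(1986, Fay), (1986, Uma), (1999, Kim), (1999, Tai)}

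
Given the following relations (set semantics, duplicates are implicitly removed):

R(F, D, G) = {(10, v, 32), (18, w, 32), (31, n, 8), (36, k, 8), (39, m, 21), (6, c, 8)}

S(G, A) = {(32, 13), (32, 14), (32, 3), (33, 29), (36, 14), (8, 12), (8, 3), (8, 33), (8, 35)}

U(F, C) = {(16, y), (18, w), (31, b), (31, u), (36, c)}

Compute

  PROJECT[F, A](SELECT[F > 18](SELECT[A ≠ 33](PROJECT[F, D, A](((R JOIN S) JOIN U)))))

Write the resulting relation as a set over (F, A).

{(31, 12), (31, 3), (31, 35), (36, 12), (36, 3), (36, 35)}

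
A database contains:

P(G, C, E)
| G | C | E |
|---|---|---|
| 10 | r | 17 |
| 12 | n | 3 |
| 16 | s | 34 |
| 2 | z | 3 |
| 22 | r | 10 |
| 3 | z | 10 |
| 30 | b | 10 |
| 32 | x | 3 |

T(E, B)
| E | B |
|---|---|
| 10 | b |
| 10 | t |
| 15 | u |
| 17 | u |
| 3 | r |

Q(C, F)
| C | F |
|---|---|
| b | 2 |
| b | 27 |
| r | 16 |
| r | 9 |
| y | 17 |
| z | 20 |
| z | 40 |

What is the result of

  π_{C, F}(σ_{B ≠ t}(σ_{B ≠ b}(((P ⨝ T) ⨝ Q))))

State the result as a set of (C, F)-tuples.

{(r, 16), (r, 9), (z, 20), (z, 40)}

P ⋈ T (natural join on E): {(10, r, 17, u), (12, n, 3, r), (2, z, 3, r), (22, r, 10, b), (22, r, 10, t), (3, z, 10, b), (3, z, 10, t), (30, b, 10, b), (30, b, 10, t), (32, x, 3, r)}
(P ⨝ T) ⋈ Q (natural join on C): {(10, r, 17, u, 16), (10, r, 17, u, 9), (2, z, 3, r, 20), (2, z, 3, r, 40), (22, r, 10, b, 16), (22, r, 10, b, 9), (22, r, 10, t, 16), (22, r, 10, t, 9), (3, z, 10, b, 20), (3, z, 10, b, 40), (3, z, 10, t, 20), (3, z, 10, t, 40), (30, b, 10, b, 2), (30, b, 10, b, 27), (30, b, 10, t, 2), (30, b, 10, t, 27)}
σ[B ≠ b]: keep tuples satisfying B ≠ b → {(10, r, 17, u, 16), (10, r, 17, u, 9), (2, z, 3, r, 20), (2, z, 3, r, 40), (22, r, 10, t, 16), (22, r, 10, t, 9), (3, z, 10, t, 20), (3, z, 10, t, 40), (30, b, 10, t, 2), (30, b, 10, t, 27)}
σ[B ≠ t]: keep tuples satisfying B ≠ t → {(10, r, 17, u, 16), (10, r, 17, u, 9), (2, z, 3, r, 20), (2, z, 3, r, 40)}
π[C, F]: project onto (C, F) → {(r, 16), (r, 9), (z, 20), (z, 40)}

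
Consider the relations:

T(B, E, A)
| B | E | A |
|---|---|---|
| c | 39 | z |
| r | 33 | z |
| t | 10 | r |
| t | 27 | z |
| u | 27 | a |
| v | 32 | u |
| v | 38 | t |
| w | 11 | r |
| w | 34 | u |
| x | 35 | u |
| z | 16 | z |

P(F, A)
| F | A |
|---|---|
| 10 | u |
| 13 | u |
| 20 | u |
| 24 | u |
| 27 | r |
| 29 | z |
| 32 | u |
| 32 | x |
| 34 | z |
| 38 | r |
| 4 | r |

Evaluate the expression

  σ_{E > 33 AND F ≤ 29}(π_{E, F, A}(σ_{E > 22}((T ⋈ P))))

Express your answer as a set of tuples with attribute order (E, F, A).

{(34, 10, u), (34, 13, u), (34, 20, u), (34, 24, u), (35, 10, u), (35, 13, u), (35, 20, u), (35, 24, u), (39, 29, z)}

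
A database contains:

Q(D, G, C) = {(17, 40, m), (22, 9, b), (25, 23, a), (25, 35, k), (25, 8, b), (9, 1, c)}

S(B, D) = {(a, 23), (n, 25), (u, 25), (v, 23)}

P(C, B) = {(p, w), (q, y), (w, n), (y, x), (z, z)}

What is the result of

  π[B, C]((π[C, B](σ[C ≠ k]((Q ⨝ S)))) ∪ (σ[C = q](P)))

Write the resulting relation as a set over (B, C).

Joining Q and S on D yields {(25, 23, a, n), (25, 23, a, u), (25, 35, k, n), (25, 35, k, u), (25, 8, b, n), (25, 8, b, u)}.
Selection C ≠ k: {(25, 23, a, n), (25, 23, a, u), (25, 8, b, n), (25, 8, b, u)}
π_{C, B} gives {(a, n), (a, u), (b, n), (b, u)}.
Selection C = q: {(q, y)}
Set union of the two operands is {(a, n), (a, u), (b, n), (b, u), (q, y)}.
π_{B, C} gives {(n, a), (n, b), (u, a), (u, b), (y, q)}.

{(n, a), (n, b), (u, a), (u, b), (y, q)}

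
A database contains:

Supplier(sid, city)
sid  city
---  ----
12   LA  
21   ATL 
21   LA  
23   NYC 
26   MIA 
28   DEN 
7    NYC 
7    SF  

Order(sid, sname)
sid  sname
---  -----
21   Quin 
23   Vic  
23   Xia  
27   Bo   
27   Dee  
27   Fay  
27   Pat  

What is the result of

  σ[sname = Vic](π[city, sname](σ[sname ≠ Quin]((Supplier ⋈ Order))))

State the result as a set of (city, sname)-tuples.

Natural join on sid: {(21, ATL, Quin), (21, LA, Quin), (23, NYC, Vic), (23, NYC, Xia)}
Apply σ_{sname ≠ Quin}; surviving tuples: {(23, NYC, Vic), (23, NYC, Xia)}
Projecting to city, sname: {(NYC, Vic), (NYC, Xia)}
Apply σ_{sname = Vic}; surviving tuples: {(NYC, Vic)}

{(NYC, Vic)}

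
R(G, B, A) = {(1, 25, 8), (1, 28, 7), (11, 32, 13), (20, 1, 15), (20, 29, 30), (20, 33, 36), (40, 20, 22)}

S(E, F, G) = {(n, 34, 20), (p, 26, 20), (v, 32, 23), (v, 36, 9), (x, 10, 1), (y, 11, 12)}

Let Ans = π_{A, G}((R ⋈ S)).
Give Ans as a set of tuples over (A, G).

Joining R and S on G yields {(1, 25, 8, x, 10), (1, 28, 7, x, 10), (20, 1, 15, n, 34), (20, 1, 15, p, 26), (20, 29, 30, n, 34), (20, 29, 30, p, 26), (20, 33, 36, n, 34), (20, 33, 36, p, 26)}.
Keep only column(s) A, G (3 duplicate(s) eliminated): {(15, 20), (30, 20), (36, 20), (7, 1), (8, 1)}

{(15, 20), (30, 20), (36, 20), (7, 1), (8, 1)}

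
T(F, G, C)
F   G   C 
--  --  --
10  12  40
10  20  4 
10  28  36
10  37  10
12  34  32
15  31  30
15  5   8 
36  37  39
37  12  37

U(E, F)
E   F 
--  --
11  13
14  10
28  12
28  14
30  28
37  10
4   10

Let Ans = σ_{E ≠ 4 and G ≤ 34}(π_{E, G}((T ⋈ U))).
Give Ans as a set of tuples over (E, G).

Natural join on F: {(10, 12, 40, 14), (10, 12, 40, 37), (10, 12, 40, 4), (10, 20, 4, 14), (10, 20, 4, 37), (10, 20, 4, 4), (10, 28, 36, 14), (10, 28, 36, 37), (10, 28, 36, 4), (10, 37, 10, 14), (10, 37, 10, 37), (10, 37, 10, 4), (12, 34, 32, 28)}
π[E, G]: project onto (E, G) → {(14, 12), (14, 20), (14, 28), (14, 37), (28, 34), (37, 12), (37, 20), (37, 28), (37, 37), (4, 12), (4, 20), (4, 28), (4, 37)}
Selection E ≠ 4 and G ≤ 34: {(14, 12), (14, 20), (14, 28), (28, 34), (37, 12), (37, 20), (37, 28)}

{(14, 12), (14, 20), (14, 28), (28, 34), (37, 12), (37, 20), (37, 28)}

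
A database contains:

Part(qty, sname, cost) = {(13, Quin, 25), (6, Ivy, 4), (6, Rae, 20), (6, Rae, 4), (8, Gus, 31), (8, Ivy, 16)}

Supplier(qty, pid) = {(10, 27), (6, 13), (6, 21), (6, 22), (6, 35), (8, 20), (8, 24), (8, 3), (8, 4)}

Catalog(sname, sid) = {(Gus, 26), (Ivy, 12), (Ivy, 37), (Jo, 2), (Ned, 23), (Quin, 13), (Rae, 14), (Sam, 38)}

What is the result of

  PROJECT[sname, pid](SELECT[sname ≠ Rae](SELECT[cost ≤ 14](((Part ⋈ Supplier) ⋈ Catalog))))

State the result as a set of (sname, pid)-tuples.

Natural join on qty: {(6, Ivy, 4, 13), (6, Ivy, 4, 21), (6, Ivy, 4, 22), (6, Ivy, 4, 35), (6, Rae, 20, 13), (6, Rae, 20, 21), (6, Rae, 20, 22), (6, Rae, 20, 35), (6, Rae, 4, 13), (6, Rae, 4, 21), (6, Rae, 4, 22), (6, Rae, 4, 35), (8, Gus, 31, 20), (8, Gus, 31, 24), (8, Gus, 31, 3), (8, Gus, 31, 4), (8, Ivy, 16, 20), (8, Ivy, 16, 24), (8, Ivy, 16, 3), (8, Ivy, 16, 4)}
Natural join on sname: {(6, Ivy, 4, 13, 12), (6, Ivy, 4, 13, 37), (6, Ivy, 4, 21, 12), (6, Ivy, 4, 21, 37), (6, Ivy, 4, 22, 12), (6, Ivy, 4, 22, 37), (6, Ivy, 4, 35, 12), (6, Ivy, 4, 35, 37), (6, Rae, 20, 13, 14), (6, Rae, 20, 21, 14), (6, Rae, 20, 22, 14), (6, Rae, 20, 35, 14), (6, Rae, 4, 13, 14), (6, Rae, 4, 21, 14), (6, Rae, 4, 22, 14), (6, Rae, 4, 35, 14), (8, Gus, 31, 20, 26), (8, Gus, 31, 24, 26), (8, Gus, 31, 3, 26), (8, Gus, 31, 4, 26), (8, Ivy, 16, 20, 12), (8, Ivy, 16, 20, 37), (8, Ivy, 16, 24, 12), (8, Ivy, 16, 24, 37), (8, Ivy, 16, 3, 12), (8, Ivy, 16, 3, 37), (8, Ivy, 16, 4, 12), (8, Ivy, 16, 4, 37)}
σ[cost ≤ 14]: keep tuples satisfying cost ≤ 14 → {(6, Ivy, 4, 13, 12), (6, Ivy, 4, 13, 37), (6, Ivy, 4, 21, 12), (6, Ivy, 4, 21, 37), (6, Ivy, 4, 22, 12), (6, Ivy, 4, 22, 37), (6, Ivy, 4, 35, 12), (6, Ivy, 4, 35, 37), (6, Rae, 4, 13, 14), (6, Rae, 4, 21, 14), (6, Rae, 4, 22, 14), (6, Rae, 4, 35, 14)}
σ[sname ≠ Rae]: keep tuples satisfying sname ≠ Rae → {(6, Ivy, 4, 13, 12), (6, Ivy, 4, 13, 37), (6, Ivy, 4, 21, 12), (6, Ivy, 4, 21, 37), (6, Ivy, 4, 22, 12), (6, Ivy, 4, 22, 37), (6, Ivy, 4, 35, 12), (6, Ivy, 4, 35, 37)}
Projecting to sname, pid (4 duplicate(s) eliminated): {(Ivy, 13), (Ivy, 21), (Ivy, 22), (Ivy, 35)}

{(Ivy, 13), (Ivy, 21), (Ivy, 22), (Ivy, 35)}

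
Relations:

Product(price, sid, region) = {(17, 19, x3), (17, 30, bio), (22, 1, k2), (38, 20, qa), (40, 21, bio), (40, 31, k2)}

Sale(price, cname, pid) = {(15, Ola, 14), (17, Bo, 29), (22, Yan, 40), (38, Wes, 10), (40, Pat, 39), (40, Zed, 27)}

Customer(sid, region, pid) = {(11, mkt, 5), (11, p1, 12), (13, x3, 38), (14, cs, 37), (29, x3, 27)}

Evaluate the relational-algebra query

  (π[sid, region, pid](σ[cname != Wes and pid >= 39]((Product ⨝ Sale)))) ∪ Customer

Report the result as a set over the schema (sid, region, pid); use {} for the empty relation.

Product ⋈ Sale (natural join on price): {(17, 19, x3, Bo, 29), (17, 30, bio, Bo, 29), (22, 1, k2, Yan, 40), (38, 20, qa, Wes, 10), (40, 21, bio, Pat, 39), (40, 21, bio, Zed, 27), (40, 31, k2, Pat, 39), (40, 31, k2, Zed, 27)}
Filtering on cname != Wes and pid >= 39 leaves {(22, 1, k2, Yan, 40), (40, 21, bio, Pat, 39), (40, 31, k2, Pat, 39)}.
Projecting to sid, region, pid: {(1, k2, 40), (21, bio, 39), (31, k2, 39)}
Set union of the two operands is {(1, k2, 40), (11, mkt, 5), (11, p1, 12), (13, x3, 38), (14, cs, 37), (21, bio, 39), (29, x3, 27), (31, k2, 39)}.

{(1, k2, 40), (11, mkt, 5), (11, p1, 12), (13, x3, 38), (14, cs, 37), (21, bio, 39), (29, x3, 27), (31, k2, 39)}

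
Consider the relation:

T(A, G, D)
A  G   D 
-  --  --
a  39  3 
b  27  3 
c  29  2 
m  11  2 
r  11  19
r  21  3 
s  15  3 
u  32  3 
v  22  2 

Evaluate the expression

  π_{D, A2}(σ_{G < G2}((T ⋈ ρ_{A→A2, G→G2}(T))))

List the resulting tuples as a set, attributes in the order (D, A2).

ρ[A→A2, G→G2]: schema becomes (A2, G2, D); tuples unchanged.
T ⋈ ρ_{A→A2, G→G2}(T) (natural join on D): {(a, 39, 3, a, 39), (a, 39, 3, b, 27), (a, 39, 3, r, 21), (a, 39, 3, s, 15), (a, 39, 3, u, 32), (b, 27, 3, a, 39), (b, 27, 3, b, 27), (b, 27, 3, r, 21), (b, 27, 3, s, 15), (b, 27, 3, u, 32), (c, 29, 2, c, 29), (c, 29, 2, m, 11), (c, 29, 2, v, 22), (m, 11, 2, c, 29), (m, 11, 2, m, 11), (m, 11, 2, v, 22), (r, 11, 19, r, 11), (r, 21, 3, a, 39), (r, 21, 3, b, 27), (r, 21, 3, r, 21), (r, 21, 3, s, 15), (r, 21, 3, u, 32), (s, 15, 3, a, 39), (s, 15, 3, b, 27), (s, 15, 3, r, 21), (s, 15, 3, s, 15), (s, 15, 3, u, 32), (u, 32, 3, a, 39), (u, 32, 3, b, 27), (u, 32, 3, r, 21), (u, 32, 3, s, 15), (u, 32, 3, u, 32), (v, 22, 2, c, 29), (v, 22, 2, m, 11), (v, 22, 2, v, 22)}
Selection G < G2: {(b, 27, 3, a, 39), (b, 27, 3, u, 32), (m, 11, 2, c, 29), (m, 11, 2, v, 22), (r, 21, 3, a, 39), (r, 21, 3, b, 27), (r, 21, 3, u, 32), (s, 15, 3, a, 39), (s, 15, 3, b, 27), (s, 15, 3, r, 21), (s, 15, 3, u, 32), (u, 32, 3, a, 39), (v, 22, 2, c, 29)}
Keep only column(s) D, A2 (7 duplicate(s) eliminated): {(2, c), (2, v), (3, a), (3, b), (3, r), (3, u)}

{(2, c), (2, v), (3, a), (3, b), (3, r), (3, u)}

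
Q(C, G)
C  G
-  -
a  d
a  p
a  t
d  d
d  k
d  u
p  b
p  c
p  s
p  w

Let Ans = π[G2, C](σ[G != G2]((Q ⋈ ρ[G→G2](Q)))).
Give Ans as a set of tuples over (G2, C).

ρ[G→G2]: schema becomes (C, G2); tuples unchanged.
Natural join on C: {(a, d, d), (a, d, p), (a, d, t), (a, p, d), (a, p, p), (a, p, t), (a, t, d), (a, t, p), (a, t, t), (d, d, d), (d, d, k), (d, d, u), (d, k, d), (d, k, k), (d, k, u), (d, u, d), (d, u, k), (d, u, u), (p, b, b), (p, b, c), (p, b, s), (p, b, w), (p, c, b), (p, c, c), (p, c, s), (p, c, w), (p, s, b), (p, s, c), (p, s, s), (p, s, w), (p, w, b), (p, w, c), (p, w, s), (p, w, w)}
Filtering on G != G2 leaves {(a, d, p), (a, d, t), (a, p, d), (a, p, t), (a, t, d), (a, t, p), (d, d, k), (d, d, u), (d, k, d), (d, k, u), (d, u, d), (d, u, k), (p, b, c), (p, b, s), (p, b, w), (p, c, b), (p, c, s), (p, c, w), (p, s, b), (p, s, c), (p, s, w), (p, w, b), (p, w, c), (p, w, s)}.
π[G2, C]: project onto (G2, C) (14 duplicate(s) eliminated) → {(b, p), (c, p), (d, a), (d, d), (k, d), (p, a), (s, p), (t, a), (u, d), (w, p)}

{(b, p), (c, p), (d, a), (d, d), (k, d), (p, a), (s, p), (t, a), (u, d), (w, p)}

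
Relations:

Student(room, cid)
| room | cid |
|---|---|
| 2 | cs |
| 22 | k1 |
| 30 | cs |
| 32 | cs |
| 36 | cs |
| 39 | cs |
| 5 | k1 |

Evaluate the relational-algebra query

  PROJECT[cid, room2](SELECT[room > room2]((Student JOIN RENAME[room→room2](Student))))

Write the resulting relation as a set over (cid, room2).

ρ[room→room2]: schema becomes (room2, cid); tuples unchanged.
Joining Student and RENAME[room→room2](Student) on cid yields {(2, cs, 2), (2, cs, 30), (2, cs, 32), (2, cs, 36), (2, cs, 39), (22, k1, 22), (22, k1, 5), (30, cs, 2), (30, cs, 30), (30, cs, 32), (30, cs, 36), (30, cs, 39), (32, cs, 2), (32, cs, 30), (32, cs, 32), (32, cs, 36), (32, cs, 39), (36, cs, 2), (36, cs, 30), (36, cs, 32), (36, cs, 36), (36, cs, 39), (39, cs, 2), (39, cs, 30), (39, cs, 32), (39, cs, 36), (39, cs, 39), (5, k1, 22), (5, k1, 5)}.
Selection room > room2: {(22, k1, 5), (30, cs, 2), (32, cs, 2), (32, cs, 30), (36, cs, 2), (36, cs, 30), (36, cs, 32), (39, cs, 2), (39, cs, 30), (39, cs, 32), (39, cs, 36)}
π_{cid, room2} gives {(cs, 2), (cs, 30), (cs, 32), (cs, 36), (k1, 5)} (6 duplicate(s) eliminated).

{(cs, 2), (cs, 30), (cs, 32), (cs, 36), (k1, 5)}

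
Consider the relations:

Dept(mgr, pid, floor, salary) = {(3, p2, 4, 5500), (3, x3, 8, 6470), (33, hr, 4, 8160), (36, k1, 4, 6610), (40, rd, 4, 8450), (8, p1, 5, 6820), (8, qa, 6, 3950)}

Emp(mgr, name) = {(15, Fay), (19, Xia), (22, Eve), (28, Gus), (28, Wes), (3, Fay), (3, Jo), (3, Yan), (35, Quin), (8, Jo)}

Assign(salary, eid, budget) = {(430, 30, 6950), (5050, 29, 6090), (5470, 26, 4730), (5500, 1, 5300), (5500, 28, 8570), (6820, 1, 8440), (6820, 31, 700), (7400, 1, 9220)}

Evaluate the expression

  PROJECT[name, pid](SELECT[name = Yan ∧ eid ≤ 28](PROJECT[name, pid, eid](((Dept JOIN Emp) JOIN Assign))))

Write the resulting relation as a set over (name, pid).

{(Yan, p2)}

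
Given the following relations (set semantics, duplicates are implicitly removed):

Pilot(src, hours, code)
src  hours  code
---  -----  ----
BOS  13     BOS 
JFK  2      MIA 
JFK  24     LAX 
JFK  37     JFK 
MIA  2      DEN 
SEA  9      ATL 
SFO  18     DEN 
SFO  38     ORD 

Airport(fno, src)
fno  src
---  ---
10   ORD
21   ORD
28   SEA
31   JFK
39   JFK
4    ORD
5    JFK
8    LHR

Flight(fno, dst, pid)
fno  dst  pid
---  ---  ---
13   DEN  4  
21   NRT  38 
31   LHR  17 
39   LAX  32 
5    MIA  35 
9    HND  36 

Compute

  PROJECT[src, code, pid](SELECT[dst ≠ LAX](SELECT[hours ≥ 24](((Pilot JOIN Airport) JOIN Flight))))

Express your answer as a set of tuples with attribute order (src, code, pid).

{(JFK, JFK, 17), (JFK, JFK, 35), (JFK, LAX, 17), (JFK, LAX, 35)}

Joining Pilot and Airport on src yields {(JFK, 2, MIA, 31), (JFK, 2, MIA, 39), (JFK, 2, MIA, 5), (JFK, 24, LAX, 31), (JFK, 24, LAX, 39), (JFK, 24, LAX, 5), (JFK, 37, JFK, 31), (JFK, 37, JFK, 39), (JFK, 37, JFK, 5), (SEA, 9, ATL, 28)}.
Joining (Pilot JOIN Airport) and Flight on fno yields {(JFK, 2, MIA, 31, LHR, 17), (JFK, 2, MIA, 39, LAX, 32), (JFK, 2, MIA, 5, MIA, 35), (JFK, 24, LAX, 31, LHR, 17), (JFK, 24, LAX, 39, LAX, 32), (JFK, 24, LAX, 5, MIA, 35), (JFK, 37, JFK, 31, LHR, 17), (JFK, 37, JFK, 39, LAX, 32), (JFK, 37, JFK, 5, MIA, 35)}.
σ[hours ≥ 24]: keep tuples satisfying hours ≥ 24 → {(JFK, 24, LAX, 31, LHR, 17), (JFK, 24, LAX, 39, LAX, 32), (JFK, 24, LAX, 5, MIA, 35), (JFK, 37, JFK, 31, LHR, 17), (JFK, 37, JFK, 39, LAX, 32), (JFK, 37, JFK, 5, MIA, 35)}
σ[dst ≠ LAX]: keep tuples satisfying dst ≠ LAX → {(JFK, 24, LAX, 31, LHR, 17), (JFK, 24, LAX, 5, MIA, 35), (JFK, 37, JFK, 31, LHR, 17), (JFK, 37, JFK, 5, MIA, 35)}
Keep only column(s) src, code, pid: {(JFK, JFK, 17), (JFK, JFK, 35), (JFK, LAX, 17), (JFK, LAX, 35)}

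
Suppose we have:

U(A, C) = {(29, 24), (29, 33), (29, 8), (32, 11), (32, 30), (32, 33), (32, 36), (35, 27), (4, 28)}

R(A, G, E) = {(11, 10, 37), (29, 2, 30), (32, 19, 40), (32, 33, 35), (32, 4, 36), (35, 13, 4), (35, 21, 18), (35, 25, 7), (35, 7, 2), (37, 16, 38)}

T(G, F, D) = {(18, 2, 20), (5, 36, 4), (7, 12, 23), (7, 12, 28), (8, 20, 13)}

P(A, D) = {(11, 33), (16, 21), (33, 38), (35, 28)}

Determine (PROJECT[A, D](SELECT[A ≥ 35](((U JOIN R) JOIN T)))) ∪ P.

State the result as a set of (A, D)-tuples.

Natural join on A: {(29, 24, 2, 30), (29, 33, 2, 30), (29, 8, 2, 30), (32, 11, 19, 40), (32, 11, 33, 35), (32, 11, 4, 36), (32, 30, 19, 40), (32, 30, 33, 35), (32, 30, 4, 36), (32, 33, 19, 40), (32, 33, 33, 35), (32, 33, 4, 36), (32, 36, 19, 40), (32, 36, 33, 35), (32, 36, 4, 36), (35, 27, 13, 4), (35, 27, 21, 18), (35, 27, 25, 7), (35, 27, 7, 2)}
Natural join on G: {(35, 27, 7, 2, 12, 23), (35, 27, 7, 2, 12, 28)}
σ[A ≥ 35]: keep tuples satisfying A ≥ 35 → {(35, 27, 7, 2, 12, 23), (35, 27, 7, 2, 12, 28)}
Keep only column(s) A, D: {(35, 23), (35, 28)}
Set union of the two operands is {(11, 33), (16, 21), (33, 38), (35, 23), (35, 28)}.

{(11, 33), (16, 21), (33, 38), (35, 23), (35, 28)}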